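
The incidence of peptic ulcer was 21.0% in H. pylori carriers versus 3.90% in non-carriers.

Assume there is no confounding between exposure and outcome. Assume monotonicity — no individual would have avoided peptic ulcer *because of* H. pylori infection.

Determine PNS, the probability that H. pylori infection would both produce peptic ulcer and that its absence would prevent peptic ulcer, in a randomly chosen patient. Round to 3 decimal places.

p₁ = 0.21, p₀ = 0.039.
Under exogeneity and monotonicity, PNS = p₁ − p₀.
PNS = 0.21 − 0.039 = 0.171

PNS ≈ 0.171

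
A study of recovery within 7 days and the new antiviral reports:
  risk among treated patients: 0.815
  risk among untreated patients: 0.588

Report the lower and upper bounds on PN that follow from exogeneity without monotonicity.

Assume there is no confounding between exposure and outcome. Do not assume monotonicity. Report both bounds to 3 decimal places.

Let p₁ = 0.815, p₀ = 0.588.
Under exogeneity alone the bounds on PN are max{0,(p₁−p₀)/p₁} ≤ PN ≤ min{1,(1−p₀)/p₁}.
  lower = (p₁ − p₀)/p₁ = 0.227 / 0.815 ≈ 0.2785
  upper = min{1, (1 − p₀)/p₁} = 0.412 / 0.815 ≈ 0.5055

0.279 ≤ PN ≤ 0.506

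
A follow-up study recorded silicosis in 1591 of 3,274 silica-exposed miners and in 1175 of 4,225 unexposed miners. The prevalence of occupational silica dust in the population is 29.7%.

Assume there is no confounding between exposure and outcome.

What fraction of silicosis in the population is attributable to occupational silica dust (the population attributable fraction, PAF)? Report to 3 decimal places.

PAF ≈ 0.182

p₁ = P(outcome | exposed) = 1591/3274 = 0.48595
p₀ = P(outcome | unexposed) = 1175/4225 = 0.27811
Overall risk P(Y=1) = π·p₁ + (1−π)·p₀ = 0.297×0.48595 + 0.703×0.27811 = 0.33984.
Under exogeneity, PAF = [P(Y=1) − p₀] / P(Y=1).
PAF = (0.33984 − 0.27811) / 0.33984 ≈ 0.1816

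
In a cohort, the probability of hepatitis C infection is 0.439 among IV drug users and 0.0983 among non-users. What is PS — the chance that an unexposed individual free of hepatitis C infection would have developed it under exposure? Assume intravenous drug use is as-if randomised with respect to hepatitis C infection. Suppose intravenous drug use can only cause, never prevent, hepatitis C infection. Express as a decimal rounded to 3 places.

Let p₁ = 0.439, p₀ = 0.0983.
Under exogeneity and monotonicity, PS = (p₁ − p₀) / (1 − p₀).
PS = (0.439 − 0.0983) / (1 − 0.0983) = 0.3407 / 0.9017 ≈ 0.3778

PS ≈ 0.378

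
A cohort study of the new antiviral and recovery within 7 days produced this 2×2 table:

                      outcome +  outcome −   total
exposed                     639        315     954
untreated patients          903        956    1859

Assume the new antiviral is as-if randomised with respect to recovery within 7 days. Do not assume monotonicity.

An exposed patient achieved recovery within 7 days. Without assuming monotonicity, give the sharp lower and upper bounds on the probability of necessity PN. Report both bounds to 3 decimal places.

p₁ = P(outcome | exposed) = 639/954 = 0.66981
p₀ = P(outcome | unexposed) = 903/1859 = 0.48575
Under exogeneity alone the bounds on PN are max{0,(p₁−p₀)/p₁} ≤ PN ≤ min{1,(1−p₀)/p₁}.
  lower = (p₁ − p₀)/p₁ = 0.18407 / 0.66981 ≈ 0.2748
  upper = min{1, (1 − p₀)/p₁} = 0.51425 / 0.66981 ≈ 0.7678

0.275 ≤ PN ≤ 0.768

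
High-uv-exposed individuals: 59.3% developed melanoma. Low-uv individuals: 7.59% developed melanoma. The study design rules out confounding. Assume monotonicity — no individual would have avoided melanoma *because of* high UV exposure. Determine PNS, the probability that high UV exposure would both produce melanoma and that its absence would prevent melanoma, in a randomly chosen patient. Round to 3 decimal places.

PNS ≈ 0.517

p₁ = 0.593, p₀ = 0.0759.
Under exogeneity and monotonicity, PNS = p₁ − p₀.
PNS = 0.593 − 0.0759 = 0.5171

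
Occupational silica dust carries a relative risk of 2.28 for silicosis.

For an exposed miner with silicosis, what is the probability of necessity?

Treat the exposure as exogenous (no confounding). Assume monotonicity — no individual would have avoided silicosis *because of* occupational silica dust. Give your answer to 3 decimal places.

Under exogeneity and monotonicity, PN = (RR − 1) / RR = 1 − 1/RR.
PN = (2.28 − 1) / 2.28 = 1.28 / 2.28 ≈ 0.5614

PN ≈ 0.561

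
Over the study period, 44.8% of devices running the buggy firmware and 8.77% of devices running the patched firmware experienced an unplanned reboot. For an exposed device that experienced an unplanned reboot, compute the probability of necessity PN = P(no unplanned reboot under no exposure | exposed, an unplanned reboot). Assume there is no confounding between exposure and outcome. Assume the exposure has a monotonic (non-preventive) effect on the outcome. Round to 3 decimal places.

p₁ = 0.448, p₀ = 0.0877.
Under exogeneity and monotonicity, PN = (p₁ − p₀) / p₁.
PN = (0.448 − 0.0877) / 0.448 = 0.3603 / 0.448 ≈ 0.8042

PN ≈ 0.804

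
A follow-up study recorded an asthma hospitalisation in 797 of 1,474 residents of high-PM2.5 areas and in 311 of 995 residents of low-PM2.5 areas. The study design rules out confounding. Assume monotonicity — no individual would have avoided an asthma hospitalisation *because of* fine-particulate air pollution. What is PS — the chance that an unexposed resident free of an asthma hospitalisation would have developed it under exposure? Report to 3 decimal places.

p₁ = P(outcome | exposed) = 797/1474 = 0.54071
p₀ = P(outcome | unexposed) = 311/995 = 0.31256
Under exogeneity and monotonicity, PS = (p₁ − p₀) / (1 − p₀).
PS = (0.54071 − 0.31256) / (1 − 0.31256) = 0.22814 / 0.68744 ≈ 0.3319

PS ≈ 0.332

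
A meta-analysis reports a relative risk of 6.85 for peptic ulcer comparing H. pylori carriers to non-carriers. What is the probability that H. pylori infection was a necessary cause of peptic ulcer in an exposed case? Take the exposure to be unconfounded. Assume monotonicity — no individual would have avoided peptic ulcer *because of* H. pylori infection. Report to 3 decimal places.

Under exogeneity and monotonicity, PN = (RR − 1) / RR = 1 − 1/RR.
PN = (6.85 − 1) / 6.85 = 5.85 / 6.85 ≈ 0.8540

PN ≈ 0.854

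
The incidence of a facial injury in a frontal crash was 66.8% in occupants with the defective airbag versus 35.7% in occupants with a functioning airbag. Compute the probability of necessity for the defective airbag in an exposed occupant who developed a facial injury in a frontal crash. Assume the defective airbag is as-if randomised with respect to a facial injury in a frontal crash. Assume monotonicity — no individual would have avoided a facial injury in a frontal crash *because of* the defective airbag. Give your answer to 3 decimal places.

PN ≈ 0.466

p₁ = 0.668, p₀ = 0.357.
Under exogeneity and monotonicity, PN = (p₁ − p₀) / p₁.
PN = (0.668 − 0.357) / 0.668 = 0.311 / 0.668 ≈ 0.4656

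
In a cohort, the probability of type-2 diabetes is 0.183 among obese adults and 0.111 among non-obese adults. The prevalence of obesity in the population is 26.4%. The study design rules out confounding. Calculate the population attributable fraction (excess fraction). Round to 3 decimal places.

PAF ≈ 0.146

Let p₁ = 0.183, p₀ = 0.111.
Overall risk P(Y=1) = π·p₁ + (1−π)·p₀ = 0.264×0.183 + 0.736×0.111 = 0.13001.
Under exogeneity, PAF = [P(Y=1) − p₀] / P(Y=1).
PAF = (0.13001 − 0.111) / 0.13001 ≈ 0.1462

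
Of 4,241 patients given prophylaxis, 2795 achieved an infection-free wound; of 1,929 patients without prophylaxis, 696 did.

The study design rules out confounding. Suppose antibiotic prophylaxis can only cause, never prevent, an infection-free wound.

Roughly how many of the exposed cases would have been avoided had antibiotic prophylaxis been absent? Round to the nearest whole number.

p₁ = P(outcome | exposed) = 2795/4241 = 0.65904
p₀ = P(outcome | unexposed) = 696/1929 = 0.36081
PN = (p₁ − p₀)/p₁ = (0.65904 − 0.36081) / 0.65904 ≈ 0.45253.
Attributable cases ≈ PN × (exposed cases) = 0.45253 × 2795 ≈ 1264.81.

about 1265 cases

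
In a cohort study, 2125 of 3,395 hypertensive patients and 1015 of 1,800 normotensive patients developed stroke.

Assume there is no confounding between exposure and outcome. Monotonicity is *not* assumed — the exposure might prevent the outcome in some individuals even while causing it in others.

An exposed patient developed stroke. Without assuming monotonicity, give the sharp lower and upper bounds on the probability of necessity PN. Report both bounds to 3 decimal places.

0.099 ≤ PN ≤ 0.697

p₁ = P(outcome | exposed) = 2125/3395 = 0.62592
p₀ = P(outcome | unexposed) = 1015/1800 = 0.56389
Under exogeneity alone the bounds on PN are max{0,(p₁−p₀)/p₁} ≤ PN ≤ min{1,(1−p₀)/p₁}.
  lower = (p₁ − p₀)/p₁ = 0.062032 / 0.62592 ≈ 0.0991
  upper = min{1, (1 − p₀)/p₁} = 0.43611 / 0.62592 ≈ 0.6968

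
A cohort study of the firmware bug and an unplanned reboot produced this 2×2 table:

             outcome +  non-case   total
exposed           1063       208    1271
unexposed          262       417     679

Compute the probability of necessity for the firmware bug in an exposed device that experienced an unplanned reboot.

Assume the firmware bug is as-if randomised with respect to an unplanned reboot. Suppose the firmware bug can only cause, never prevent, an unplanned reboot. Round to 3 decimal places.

PN ≈ 0.539

p₁ = P(outcome | exposed) = 1063/1271 = 0.83635
p₀ = P(outcome | unexposed) = 262/679 = 0.38586
Under exogeneity and monotonicity, PN = (p₁ − p₀) / p₁.
PN = (0.83635 − 0.38586) / 0.83635 = 0.45049 / 0.83635 ≈ 0.5386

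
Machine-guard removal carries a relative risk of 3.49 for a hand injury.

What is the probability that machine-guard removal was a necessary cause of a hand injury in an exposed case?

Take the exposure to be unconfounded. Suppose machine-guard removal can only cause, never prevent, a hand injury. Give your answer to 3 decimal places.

Under exogeneity and monotonicity, PN = (RR − 1) / RR = 1 − 1/RR.
PN = (3.49 − 1) / 3.49 = 2.49 / 3.49 ≈ 0.7135

PN ≈ 0.713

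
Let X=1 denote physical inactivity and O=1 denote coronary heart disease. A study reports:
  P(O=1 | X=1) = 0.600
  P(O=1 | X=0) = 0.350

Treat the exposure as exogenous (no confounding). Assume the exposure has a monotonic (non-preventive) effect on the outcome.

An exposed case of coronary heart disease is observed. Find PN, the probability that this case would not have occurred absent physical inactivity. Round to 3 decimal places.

Let p₁ = 0.6, p₀ = 0.35.
Under exogeneity and monotonicity, PN = (p₁ − p₀) / p₁.
PN = (0.6 − 0.35) / 0.6 = 0.25 / 0.6 ≈ 0.4167

PN ≈ 0.417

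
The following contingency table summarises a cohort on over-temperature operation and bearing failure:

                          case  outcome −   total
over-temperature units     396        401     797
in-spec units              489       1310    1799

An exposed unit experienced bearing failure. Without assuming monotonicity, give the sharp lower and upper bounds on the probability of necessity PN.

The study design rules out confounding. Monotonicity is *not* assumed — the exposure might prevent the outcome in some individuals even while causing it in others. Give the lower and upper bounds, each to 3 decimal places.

0.453 ≤ PN ≤ 1.000

p₁ = P(outcome | exposed) = 396/797 = 0.49686
p₀ = P(outcome | unexposed) = 489/1799 = 0.27182
Under exogeneity alone the bounds on PN are max{0,(p₁−p₀)/p₁} ≤ PN ≤ min{1,(1−p₀)/p₁}.
  lower = (p₁ − p₀)/p₁ = 0.22505 / 0.49686 ≈ 0.4529
  upper = min{1, (1 − p₀)/p₁} = 0.72818 / 0.49686 ≈ 1.4656 → capped at 1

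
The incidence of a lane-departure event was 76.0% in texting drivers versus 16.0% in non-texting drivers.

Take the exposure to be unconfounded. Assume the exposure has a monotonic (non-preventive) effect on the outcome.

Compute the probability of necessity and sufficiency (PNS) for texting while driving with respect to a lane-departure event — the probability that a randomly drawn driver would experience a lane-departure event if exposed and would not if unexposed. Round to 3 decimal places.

p₁ = 0.76, p₀ = 0.16.
Under exogeneity and monotonicity, PNS = p₁ − p₀.
PNS = 0.76 − 0.16 = 0.6

PNS ≈ 0.600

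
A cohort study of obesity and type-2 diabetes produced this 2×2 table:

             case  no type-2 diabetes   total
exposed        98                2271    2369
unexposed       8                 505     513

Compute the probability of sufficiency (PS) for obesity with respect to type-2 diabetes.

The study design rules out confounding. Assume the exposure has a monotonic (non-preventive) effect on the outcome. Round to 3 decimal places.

PS ≈ 0.026

p₁ = P(outcome | exposed) = 98/2369 = 0.041368
p₀ = P(outcome | unexposed) = 8/513 = 0.015595
Under exogeneity and monotonicity, PS = (p₁ − p₀) / (1 − p₀).
PS = (0.041368 − 0.015595) / (1 − 0.015595) = 0.025773 / 0.98441 ≈ 0.0262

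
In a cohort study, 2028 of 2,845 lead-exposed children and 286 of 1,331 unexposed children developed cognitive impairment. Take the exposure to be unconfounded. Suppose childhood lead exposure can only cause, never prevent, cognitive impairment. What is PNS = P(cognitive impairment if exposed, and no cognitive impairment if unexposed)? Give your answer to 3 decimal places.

p₁ = P(outcome | exposed) = 2028/2845 = 0.71283
p₀ = P(outcome | unexposed) = 286/1331 = 0.21488
Under exogeneity and monotonicity, PNS = p₁ − p₀.
PNS = 0.71283 − 0.21488 = 0.49795

PNS ≈ 0.498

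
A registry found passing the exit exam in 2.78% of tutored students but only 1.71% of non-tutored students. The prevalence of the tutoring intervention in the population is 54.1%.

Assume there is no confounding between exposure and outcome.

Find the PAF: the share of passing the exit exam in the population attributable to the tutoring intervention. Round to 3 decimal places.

p₁ = 0.0278, p₀ = 0.0171.
Overall risk P(Y=1) = π·p₁ + (1−π)·p₀ = 0.541×0.0278 + 0.459×0.0171 = 0.022889.
Under exogeneity, PAF = [P(Y=1) − p₀] / P(Y=1).
PAF = (0.022889 − 0.0171) / 0.022889 ≈ 0.2529

PAF ≈ 0.253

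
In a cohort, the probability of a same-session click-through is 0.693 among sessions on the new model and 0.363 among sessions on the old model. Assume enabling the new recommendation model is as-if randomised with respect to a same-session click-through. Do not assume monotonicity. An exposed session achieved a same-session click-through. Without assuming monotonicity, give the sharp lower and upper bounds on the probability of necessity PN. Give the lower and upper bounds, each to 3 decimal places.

0.476 ≤ PN ≤ 0.919

Let p₁ = 0.693, p₀ = 0.363.
Under exogeneity alone the bounds on PN are max{0,(p₁−p₀)/p₁} ≤ PN ≤ min{1,(1−p₀)/p₁}.
  lower = (p₁ − p₀)/p₁ = 0.33 / 0.693 ≈ 0.4762
  upper = min{1, (1 − p₀)/p₁} = 0.637 / 0.693 ≈ 0.9192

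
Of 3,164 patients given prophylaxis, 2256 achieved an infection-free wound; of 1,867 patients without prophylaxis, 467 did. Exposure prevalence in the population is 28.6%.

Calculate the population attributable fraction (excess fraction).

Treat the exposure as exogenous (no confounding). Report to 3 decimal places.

p₁ = P(outcome | exposed) = 2256/3164 = 0.71302
p₀ = P(outcome | unexposed) = 467/1867 = 0.25013
Overall risk P(Y=1) = π·p₁ + (1−π)·p₀ = 0.286×0.71302 + 0.714×0.25013 = 0.38252.
Under exogeneity, PAF = [P(Y=1) − p₀] / P(Y=1).
PAF = (0.38252 − 0.25013) / 0.38252 ≈ 0.3461

PAF ≈ 0.346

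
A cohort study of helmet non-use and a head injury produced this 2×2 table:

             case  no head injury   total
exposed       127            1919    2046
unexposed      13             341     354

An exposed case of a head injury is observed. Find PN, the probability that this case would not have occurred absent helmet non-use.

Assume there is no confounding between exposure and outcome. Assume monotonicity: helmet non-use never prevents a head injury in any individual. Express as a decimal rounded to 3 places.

p₁ = P(outcome | exposed) = 127/2046 = 0.062072
p₀ = P(outcome | unexposed) = 13/354 = 0.036723
Under exogeneity and monotonicity, PN = (p₁ − p₀) / p₁.
PN = (0.062072 − 0.036723) / 0.062072 = 0.025349 / 0.062072 ≈ 0.4084

PN ≈ 0.408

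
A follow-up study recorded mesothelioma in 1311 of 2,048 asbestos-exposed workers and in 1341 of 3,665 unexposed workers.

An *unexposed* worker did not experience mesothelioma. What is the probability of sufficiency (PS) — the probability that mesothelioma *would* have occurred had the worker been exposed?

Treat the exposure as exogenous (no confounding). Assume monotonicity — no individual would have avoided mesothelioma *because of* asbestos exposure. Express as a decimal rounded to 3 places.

p₁ = P(outcome | exposed) = 1311/2048 = 0.64014
p₀ = P(outcome | unexposed) = 1341/3665 = 0.36589
Under exogeneity and monotonicity, PS = (p₁ − p₀) / (1 − p₀).
PS = (0.64014 − 0.36589) / (1 − 0.36589) = 0.27424 / 0.63411 ≈ 0.4325

PS ≈ 0.432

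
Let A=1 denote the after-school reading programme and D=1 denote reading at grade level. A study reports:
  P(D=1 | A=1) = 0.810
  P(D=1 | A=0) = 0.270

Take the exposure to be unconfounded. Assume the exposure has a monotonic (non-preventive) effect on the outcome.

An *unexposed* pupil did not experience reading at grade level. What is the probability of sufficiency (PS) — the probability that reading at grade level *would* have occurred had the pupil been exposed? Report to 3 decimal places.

PS ≈ 0.740

Let p₁ = 0.81, p₀ = 0.27.
Under exogeneity and monotonicity, PS = (p₁ − p₀) / (1 − p₀).
PS = (0.81 − 0.27) / (1 − 0.27) = 0.54 / 0.73 ≈ 0.7397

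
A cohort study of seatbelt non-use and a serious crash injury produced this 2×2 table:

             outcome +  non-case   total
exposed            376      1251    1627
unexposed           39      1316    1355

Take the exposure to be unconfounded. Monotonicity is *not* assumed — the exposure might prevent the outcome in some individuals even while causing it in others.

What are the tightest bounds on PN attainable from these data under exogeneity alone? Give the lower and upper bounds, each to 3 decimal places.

0.875 ≤ PN ≤ 1.000

p₁ = P(outcome | exposed) = 376/1627 = 0.2311
p₀ = P(outcome | unexposed) = 39/1355 = 0.028782
Under exogeneity alone the bounds on PN are max{0,(p₁−p₀)/p₁} ≤ PN ≤ min{1,(1−p₀)/p₁}.
  lower = (p₁ − p₀)/p₁ = 0.20232 / 0.2311 ≈ 0.8755
  upper = min{1, (1 − p₀)/p₁} = 0.97122 / 0.2311 ≈ 4.2026 → capped at 1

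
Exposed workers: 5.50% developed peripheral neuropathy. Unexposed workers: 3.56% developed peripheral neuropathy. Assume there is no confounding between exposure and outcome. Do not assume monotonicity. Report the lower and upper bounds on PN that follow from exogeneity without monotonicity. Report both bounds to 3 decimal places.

p₁ = 0.055, p₀ = 0.0356.
Under exogeneity alone the bounds on PN are max{0,(p₁−p₀)/p₁} ≤ PN ≤ min{1,(1−p₀)/p₁}.
  lower = (p₁ − p₀)/p₁ = 0.0194 / 0.055 ≈ 0.3527
  upper = min{1, (1 − p₀)/p₁} = 0.9644 / 0.055 ≈ 17.5345 → capped at 1

0.353 ≤ PN ≤ 1.000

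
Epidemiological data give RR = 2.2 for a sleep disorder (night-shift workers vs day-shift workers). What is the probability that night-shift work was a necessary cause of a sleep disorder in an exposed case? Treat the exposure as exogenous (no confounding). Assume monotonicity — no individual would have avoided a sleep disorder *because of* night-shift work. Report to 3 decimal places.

PN ≈ 0.545

Under exogeneity and monotonicity, PN = (RR − 1) / RR = 1 − 1/RR.
PN = (2.2 − 1) / 2.2 = 1.2 / 2.2 ≈ 0.5455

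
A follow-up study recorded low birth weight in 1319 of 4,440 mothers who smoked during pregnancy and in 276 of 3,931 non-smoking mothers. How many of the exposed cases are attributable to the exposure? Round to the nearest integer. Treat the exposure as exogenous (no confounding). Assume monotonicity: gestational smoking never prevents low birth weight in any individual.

about 1007 cases

p₁ = P(outcome | exposed) = 1319/4440 = 0.29707
p₀ = P(outcome | unexposed) = 276/3931 = 0.070211
PN = (p₁ − p₀)/p₁ = (0.29707 − 0.070211) / 0.29707 ≈ 0.76366.
Attributable cases ≈ PN × (exposed cases) = 0.76366 × 1319 ≈ 1007.26.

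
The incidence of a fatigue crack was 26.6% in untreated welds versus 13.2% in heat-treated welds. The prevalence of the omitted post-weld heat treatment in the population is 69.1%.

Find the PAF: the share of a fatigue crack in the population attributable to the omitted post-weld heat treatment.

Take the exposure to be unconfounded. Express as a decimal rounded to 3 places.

p₁ = 0.266, p₀ = 0.132.
Overall risk P(Y=1) = π·p₁ + (1−π)·p₀ = 0.691×0.266 + 0.309×0.132 = 0.22459.
Under exogeneity, PAF = [P(Y=1) − p₀] / P(Y=1).
PAF = (0.22459 − 0.132) / 0.22459 ≈ 0.4123

PAF ≈ 0.412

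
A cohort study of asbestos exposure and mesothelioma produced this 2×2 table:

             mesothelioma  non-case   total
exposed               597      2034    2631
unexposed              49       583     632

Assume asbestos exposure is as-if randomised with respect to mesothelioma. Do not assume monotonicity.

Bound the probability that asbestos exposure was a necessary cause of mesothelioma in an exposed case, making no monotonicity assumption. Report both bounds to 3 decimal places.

0.658 ≤ PN ≤ 1.000

p₁ = P(outcome | exposed) = 597/2631 = 0.22691
p₀ = P(outcome | unexposed) = 49/632 = 0.077532
Under exogeneity alone the bounds on PN are max{0,(p₁−p₀)/p₁} ≤ PN ≤ min{1,(1−p₀)/p₁}.
  lower = (p₁ − p₀)/p₁ = 0.14938 / 0.22691 ≈ 0.6583
  upper = min{1, (1 − p₀)/p₁} = 0.92247 / 0.22691 ≈ 4.0654 → capped at 1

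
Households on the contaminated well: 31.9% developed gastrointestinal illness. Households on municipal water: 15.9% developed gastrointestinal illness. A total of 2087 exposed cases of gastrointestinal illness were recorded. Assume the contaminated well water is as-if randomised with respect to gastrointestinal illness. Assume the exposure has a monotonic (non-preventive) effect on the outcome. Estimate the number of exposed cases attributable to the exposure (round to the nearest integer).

about 1047 cases

p₁ = 0.319, p₀ = 0.159.
PN = (p₁ − p₀)/p₁ = (0.319 − 0.159) / 0.319 ≈ 0.50157.
Attributable cases ≈ PN × (exposed cases) = 0.50157 × 2087 ≈ 1046.77.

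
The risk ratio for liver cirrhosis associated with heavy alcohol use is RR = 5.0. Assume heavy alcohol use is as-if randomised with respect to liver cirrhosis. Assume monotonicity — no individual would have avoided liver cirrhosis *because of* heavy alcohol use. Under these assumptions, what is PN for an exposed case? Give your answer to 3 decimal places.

Under exogeneity and monotonicity, PN = (RR − 1) / RR = 1 − 1/RR.
PN = (5.0 − 1) / 5.0 = 4 / 5.0 ≈ 0.8000

PN ≈ 0.800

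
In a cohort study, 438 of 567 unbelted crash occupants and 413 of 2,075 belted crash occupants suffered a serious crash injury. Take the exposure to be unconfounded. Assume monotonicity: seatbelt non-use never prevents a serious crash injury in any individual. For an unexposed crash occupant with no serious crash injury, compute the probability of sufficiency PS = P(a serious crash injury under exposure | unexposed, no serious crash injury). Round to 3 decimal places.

p₁ = P(outcome | exposed) = 438/567 = 0.77249
p₀ = P(outcome | unexposed) = 413/2075 = 0.19904
Under exogeneity and monotonicity, PS = (p₁ − p₀) / (1 − p₀).
PS = (0.77249 − 0.19904) / (1 − 0.19904) = 0.57345 / 0.80096 ≈ 0.7160

PS ≈ 0.716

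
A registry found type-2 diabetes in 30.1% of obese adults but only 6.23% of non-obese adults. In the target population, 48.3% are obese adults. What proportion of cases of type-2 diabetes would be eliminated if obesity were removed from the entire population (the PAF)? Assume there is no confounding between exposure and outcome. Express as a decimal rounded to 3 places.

p₁ = 0.301, p₀ = 0.0623.
Overall risk P(Y=1) = π·p₁ + (1−π)·p₀ = 0.483×0.301 + 0.517×0.0623 = 0.17759.
Under exogeneity, PAF = [P(Y=1) − p₀] / P(Y=1).
PAF = (0.17759 − 0.0623) / 0.17759 ≈ 0.6492

PAF ≈ 0.649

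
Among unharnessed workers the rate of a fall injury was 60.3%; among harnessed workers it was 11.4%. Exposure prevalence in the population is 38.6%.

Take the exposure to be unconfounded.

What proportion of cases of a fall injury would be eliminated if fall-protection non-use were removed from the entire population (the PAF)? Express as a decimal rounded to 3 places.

p₁ = 0.603, p₀ = 0.114.
Overall risk P(Y=1) = π·p₁ + (1−π)·p₀ = 0.386×0.603 + 0.614×0.114 = 0.30275.
Under exogeneity, PAF = [P(Y=1) − p₀] / P(Y=1).
PAF = (0.30275 − 0.114) / 0.30275 ≈ 0.6235

PAF ≈ 0.623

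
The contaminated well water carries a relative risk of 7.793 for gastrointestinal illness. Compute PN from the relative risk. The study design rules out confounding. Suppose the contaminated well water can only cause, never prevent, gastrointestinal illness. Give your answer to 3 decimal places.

Under exogeneity and monotonicity, PN = (RR − 1) / RR = 1 − 1/RR.
PN = (7.793 − 1) / 7.793 = 6.793 / 7.793 ≈ 0.8717

PN ≈ 0.872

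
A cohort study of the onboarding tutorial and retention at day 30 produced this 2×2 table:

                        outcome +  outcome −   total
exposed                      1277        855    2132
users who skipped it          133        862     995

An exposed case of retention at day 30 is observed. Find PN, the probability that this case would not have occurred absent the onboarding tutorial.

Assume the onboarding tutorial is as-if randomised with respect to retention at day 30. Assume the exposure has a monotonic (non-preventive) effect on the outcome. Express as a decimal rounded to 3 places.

PN ≈ 0.777

p₁ = P(outcome | exposed) = 1277/2132 = 0.59897
p₀ = P(outcome | unexposed) = 133/995 = 0.13367
Under exogeneity and monotonicity, PN = (p₁ − p₀)/p₁.
PN = (0.59897 − 0.13367) / 0.59897 ≈ 0.7768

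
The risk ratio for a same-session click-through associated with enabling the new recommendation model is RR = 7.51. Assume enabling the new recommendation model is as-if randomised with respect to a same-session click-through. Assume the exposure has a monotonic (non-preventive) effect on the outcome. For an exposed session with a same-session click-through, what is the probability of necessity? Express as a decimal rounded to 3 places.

PN ≈ 0.867

Under exogeneity and monotonicity, PN = (RR − 1) / RR = 1 − 1/RR.
PN = (7.51 − 1) / 7.51 = 6.51 / 7.51 ≈ 0.8668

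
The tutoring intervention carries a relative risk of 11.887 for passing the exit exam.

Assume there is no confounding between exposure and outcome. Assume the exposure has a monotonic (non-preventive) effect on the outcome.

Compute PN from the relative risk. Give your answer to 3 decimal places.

Under exogeneity and monotonicity, PN = (RR − 1) / RR = 1 − 1/RR.
PN = (11.887 − 1) / 11.887 = 10.89 / 11.887 ≈ 0.9159

PN ≈ 0.916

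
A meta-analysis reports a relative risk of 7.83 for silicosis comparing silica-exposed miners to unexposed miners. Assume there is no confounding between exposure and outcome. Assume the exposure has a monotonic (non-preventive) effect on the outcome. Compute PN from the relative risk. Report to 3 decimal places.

PN ≈ 0.872

Under exogeneity and monotonicity, PN = (RR − 1) / RR = 1 − 1/RR.
PN = (7.83 − 1) / 7.83 = 6.83 / 7.83 ≈ 0.8723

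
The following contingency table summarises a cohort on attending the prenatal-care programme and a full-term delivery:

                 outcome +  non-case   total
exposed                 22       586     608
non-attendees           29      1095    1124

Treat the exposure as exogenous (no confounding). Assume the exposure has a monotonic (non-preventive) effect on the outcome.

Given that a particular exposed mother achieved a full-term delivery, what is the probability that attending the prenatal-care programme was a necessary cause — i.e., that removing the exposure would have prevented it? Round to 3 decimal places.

p₁ = P(outcome | exposed) = 22/608 = 0.036184
p₀ = P(outcome | unexposed) = 29/1124 = 0.025801
Under exogeneity and monotonicity, PN = (p₁ − p₀)/p₁.
PN = (0.036184 − 0.025801) / 0.036184 ≈ 0.2870

PN ≈ 0.287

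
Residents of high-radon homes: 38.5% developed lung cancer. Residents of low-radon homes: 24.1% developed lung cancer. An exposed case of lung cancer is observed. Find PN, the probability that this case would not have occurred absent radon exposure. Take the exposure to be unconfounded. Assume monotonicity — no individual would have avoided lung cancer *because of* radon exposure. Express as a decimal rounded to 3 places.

p₁ = 0.385, p₀ = 0.241.
Under exogeneity and monotonicity, PN = (p₁ − p₀) / p₁.
PN = (0.385 − 0.241) / 0.385 = 0.144 / 0.385 ≈ 0.3740

PN ≈ 0.374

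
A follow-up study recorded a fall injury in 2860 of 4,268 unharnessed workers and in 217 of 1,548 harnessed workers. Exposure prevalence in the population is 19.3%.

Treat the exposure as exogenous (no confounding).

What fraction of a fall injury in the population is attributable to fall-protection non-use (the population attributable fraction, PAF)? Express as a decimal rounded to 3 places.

PAF ≈ 0.422

p₁ = P(outcome | exposed) = 2860/4268 = 0.6701
p₀ = P(outcome | unexposed) = 217/1548 = 0.14018
Overall risk P(Y=1) = π·p₁ + (1−π)·p₀ = 0.193×0.6701 + 0.807×0.14018 = 0.24246.
Under exogeneity, PAF = [P(Y=1) − p₀] / P(Y=1).
PAF = (0.24246 − 0.14018) / 0.24246 ≈ 0.4218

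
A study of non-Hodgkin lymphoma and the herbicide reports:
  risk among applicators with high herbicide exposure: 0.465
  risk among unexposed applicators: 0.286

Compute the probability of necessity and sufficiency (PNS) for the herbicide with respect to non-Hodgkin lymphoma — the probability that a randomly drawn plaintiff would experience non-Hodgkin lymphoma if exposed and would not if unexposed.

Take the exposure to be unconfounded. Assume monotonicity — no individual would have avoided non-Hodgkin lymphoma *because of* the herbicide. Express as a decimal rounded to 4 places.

PNS ≈ 0.1790

Let p₁ = 0.465, p₀ = 0.286.
Under exogeneity and monotonicity, PNS = p₁ − p₀.
PNS = 0.465 − 0.286 = 0.179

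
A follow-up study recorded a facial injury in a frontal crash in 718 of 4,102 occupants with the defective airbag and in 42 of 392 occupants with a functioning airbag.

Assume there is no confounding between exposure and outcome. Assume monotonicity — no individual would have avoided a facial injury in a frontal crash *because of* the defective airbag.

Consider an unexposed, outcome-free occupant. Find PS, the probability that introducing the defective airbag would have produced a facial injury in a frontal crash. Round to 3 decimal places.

PS ≈ 0.076

p₁ = P(outcome | exposed) = 718/4102 = 0.17504
p₀ = P(outcome | unexposed) = 42/392 = 0.10714
Under exogeneity and monotonicity, PS = (p₁ − p₀) / (1 − p₀).
PS = (0.17504 − 0.10714) / (1 − 0.10714) = 0.067894 / 0.89286 ≈ 0.0760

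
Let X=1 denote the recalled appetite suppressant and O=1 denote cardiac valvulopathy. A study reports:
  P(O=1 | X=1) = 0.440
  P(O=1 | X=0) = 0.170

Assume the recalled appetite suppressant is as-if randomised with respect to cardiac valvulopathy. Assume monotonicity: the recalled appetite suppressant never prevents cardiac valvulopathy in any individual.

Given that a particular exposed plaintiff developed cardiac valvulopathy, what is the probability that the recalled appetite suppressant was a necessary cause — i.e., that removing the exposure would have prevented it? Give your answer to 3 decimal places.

Let p₁ = 0.44, p₀ = 0.17.
Under exogeneity and monotonicity, PN = (p₁ − p₀) / p₁.
PN = (0.44 − 0.17) / 0.44 = 0.27 / 0.44 ≈ 0.6136

PN ≈ 0.614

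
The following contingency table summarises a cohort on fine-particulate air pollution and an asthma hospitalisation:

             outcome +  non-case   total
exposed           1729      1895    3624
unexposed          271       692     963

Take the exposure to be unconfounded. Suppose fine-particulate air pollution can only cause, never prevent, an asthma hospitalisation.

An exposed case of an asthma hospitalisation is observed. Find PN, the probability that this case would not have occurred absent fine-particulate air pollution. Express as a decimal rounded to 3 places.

p₁ = P(outcome | exposed) = 1729/3624 = 0.4771
p₀ = P(outcome | unexposed) = 271/963 = 0.28141
Under exogeneity and monotonicity, PN = (p₁ − p₀)/p₁.
PN = (0.4771 − 0.28141) / 0.4771 ≈ 0.4102

PN ≈ 0.410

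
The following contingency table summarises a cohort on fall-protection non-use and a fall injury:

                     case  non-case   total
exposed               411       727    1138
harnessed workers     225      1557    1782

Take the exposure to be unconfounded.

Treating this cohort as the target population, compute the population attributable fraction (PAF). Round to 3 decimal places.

p₁ = P(outcome | exposed) = 411/1138 = 0.36116
p₀ = P(outcome | unexposed) = 225/1782 = 0.12626
Exposure prevalence π = 1138/2920 = 0.38973; overall risk P(Y=1) = 0.21781.
Under exogeneity, PAF = [P(Y=1) − p₀]/P(Y=1).
PAF = (0.21781 − 0.12626) / 0.21781 ≈ 0.4203

PAF ≈ 0.420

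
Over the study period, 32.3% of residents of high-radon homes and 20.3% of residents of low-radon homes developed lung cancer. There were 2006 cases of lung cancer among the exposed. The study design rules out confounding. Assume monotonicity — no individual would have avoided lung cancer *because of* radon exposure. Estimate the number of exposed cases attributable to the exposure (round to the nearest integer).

about 745 cases

p₁ = 0.323, p₀ = 0.203.
PN = (p₁ − p₀)/p₁ = (0.323 − 0.203) / 0.323 ≈ 0.37152.
Attributable cases ≈ PN × (exposed cases) = 0.37152 × 2006 ≈ 745.26.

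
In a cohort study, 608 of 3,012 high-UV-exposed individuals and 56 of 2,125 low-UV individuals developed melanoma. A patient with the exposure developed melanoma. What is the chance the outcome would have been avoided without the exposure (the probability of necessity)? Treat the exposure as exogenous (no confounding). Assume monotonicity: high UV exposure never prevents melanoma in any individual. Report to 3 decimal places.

PN ≈ 0.869

p₁ = P(outcome | exposed) = 608/3012 = 0.20186
p₀ = P(outcome | unexposed) = 56/2125 = 0.026353
Under exogeneity and monotonicity, PN = (p₁ − p₀) / p₁.
PN = (0.20186 − 0.026353) / 0.20186 = 0.17551 / 0.20186 ≈ 0.8694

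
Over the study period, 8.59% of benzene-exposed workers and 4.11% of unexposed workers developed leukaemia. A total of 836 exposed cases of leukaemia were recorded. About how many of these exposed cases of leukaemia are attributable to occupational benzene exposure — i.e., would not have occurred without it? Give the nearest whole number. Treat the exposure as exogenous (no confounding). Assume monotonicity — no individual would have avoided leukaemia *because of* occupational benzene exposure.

p₁ = 0.0859, p₀ = 0.0411.
PN = (p₁ − p₀)/p₁ = (0.0859 − 0.0411) / 0.0859 ≈ 0.52154.
Attributable cases ≈ PN × (exposed cases) = 0.52154 × 836 ≈ 436.00.

about 436 cases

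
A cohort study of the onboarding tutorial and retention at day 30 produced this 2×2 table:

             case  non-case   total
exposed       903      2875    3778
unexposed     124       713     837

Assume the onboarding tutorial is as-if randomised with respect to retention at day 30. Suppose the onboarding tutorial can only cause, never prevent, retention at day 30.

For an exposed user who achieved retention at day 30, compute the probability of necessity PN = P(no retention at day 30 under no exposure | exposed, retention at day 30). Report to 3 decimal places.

PN ≈ 0.380

p₁ = P(outcome | exposed) = 903/3778 = 0.23902
p₀ = P(outcome | unexposed) = 124/837 = 0.14815
Under exogeneity and monotonicity, PN = (p₁ − p₀) / p₁.
PN = (0.23902 − 0.14815) / 0.23902 = 0.090867 / 0.23902 ≈ 0.3802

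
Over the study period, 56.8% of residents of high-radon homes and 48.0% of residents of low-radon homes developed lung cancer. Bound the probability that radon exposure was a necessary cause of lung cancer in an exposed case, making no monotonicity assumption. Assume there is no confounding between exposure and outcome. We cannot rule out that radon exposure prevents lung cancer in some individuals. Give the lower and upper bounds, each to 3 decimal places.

0.155 ≤ PN ≤ 0.915

p₁ = 0.568, p₀ = 0.48.
Under exogeneity alone the bounds on PN are max{0,(p₁−p₀)/p₁} ≤ PN ≤ min{1,(1−p₀)/p₁}.
  lower = (p₁ − p₀)/p₁ = 0.088 / 0.568 ≈ 0.1549
  upper = min{1, (1 − p₀)/p₁} = 0.52 / 0.568 ≈ 0.9155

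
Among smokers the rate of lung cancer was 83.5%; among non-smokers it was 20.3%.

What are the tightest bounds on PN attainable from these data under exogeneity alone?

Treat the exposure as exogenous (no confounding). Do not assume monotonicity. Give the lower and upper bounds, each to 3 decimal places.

p₁ = 0.835, p₀ = 0.203.
Under exogeneity alone the bounds on PN are max{0,(p₁−p₀)/p₁} ≤ PN ≤ min{1,(1−p₀)/p₁}.
  lower = (p₁ − p₀)/p₁ = 0.632 / 0.835 ≈ 0.7569
  upper = min{1, (1 − p₀)/p₁} = 0.797 / 0.835 ≈ 0.9545

0.757 ≤ PN ≤ 0.954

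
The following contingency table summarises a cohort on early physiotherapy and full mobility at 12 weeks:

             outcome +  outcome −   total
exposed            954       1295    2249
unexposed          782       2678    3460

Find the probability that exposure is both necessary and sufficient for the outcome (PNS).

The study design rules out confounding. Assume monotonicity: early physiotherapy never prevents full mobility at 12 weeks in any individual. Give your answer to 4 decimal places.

PNS ≈ 0.1982

p₁ = P(outcome | exposed) = 954/2249 = 0.42419
p₀ = P(outcome | unexposed) = 782/3460 = 0.22601
Under exogeneity and monotonicity, PNS = p₁ − p₀.
PNS = 0.42419 − 0.22601 = 0.19818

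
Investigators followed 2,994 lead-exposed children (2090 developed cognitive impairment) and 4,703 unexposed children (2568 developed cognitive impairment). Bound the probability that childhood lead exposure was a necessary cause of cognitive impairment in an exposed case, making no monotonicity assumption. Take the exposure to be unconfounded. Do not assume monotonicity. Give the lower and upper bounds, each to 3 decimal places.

0.218 ≤ PN ≤ 0.650

p₁ = P(outcome | exposed) = 2090/2994 = 0.69806
p₀ = P(outcome | unexposed) = 2568/4703 = 0.54603
Under exogeneity alone the bounds on PN are max{0,(p₁−p₀)/p₁} ≤ PN ≤ min{1,(1−p₀)/p₁}.
  lower = (p₁ − p₀)/p₁ = 0.15203 / 0.69806 ≈ 0.2178
  upper = min{1, (1 − p₀)/p₁} = 0.45397 / 0.69806 ≈ 0.6503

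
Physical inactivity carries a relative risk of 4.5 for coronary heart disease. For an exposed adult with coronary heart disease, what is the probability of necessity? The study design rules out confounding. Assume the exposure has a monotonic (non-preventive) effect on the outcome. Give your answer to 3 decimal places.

PN ≈ 0.778

Under exogeneity and monotonicity, PN = (RR − 1) / RR = 1 − 1/RR.
PN = (4.5 − 1) / 4.5 = 3.5 / 4.5 ≈ 0.7778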